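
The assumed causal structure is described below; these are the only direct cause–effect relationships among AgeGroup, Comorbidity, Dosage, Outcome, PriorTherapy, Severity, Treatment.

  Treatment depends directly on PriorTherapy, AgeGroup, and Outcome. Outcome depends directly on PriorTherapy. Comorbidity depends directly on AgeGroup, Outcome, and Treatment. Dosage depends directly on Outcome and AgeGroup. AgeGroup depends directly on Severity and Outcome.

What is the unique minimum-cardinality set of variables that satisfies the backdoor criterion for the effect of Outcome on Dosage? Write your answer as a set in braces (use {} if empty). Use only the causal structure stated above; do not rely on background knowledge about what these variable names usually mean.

Variables eligible for adjustment (non-descendants of Outcome, excluding Outcome and Dosage): {PriorTherapy, Severity}.
Backdoor paths from Outcome to Dosage:
  P1: Outcome <- PriorTherapy -> Treatment <- AgeGroup -> Dosage
  P2: Outcome <- PriorTherapy -> Treatment -> Comorbidity <- AgeGroup -> Dosage
Each backdoor path contains an unconditioned collider, so every path is already blocked with the empty conditioning set:
  P1: blocked at collider Treatment (neither it nor any descendant is in the conditioning set).
  P2: blocked at collider Comorbidity (neither it nor any descendant is in the conditioning set).
The empty set is therefore the unique smallest valid set.

{}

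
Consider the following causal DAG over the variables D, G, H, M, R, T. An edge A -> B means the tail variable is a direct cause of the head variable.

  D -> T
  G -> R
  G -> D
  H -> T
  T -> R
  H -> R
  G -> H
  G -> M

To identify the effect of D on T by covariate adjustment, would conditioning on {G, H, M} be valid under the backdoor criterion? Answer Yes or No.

Yes

Backdoor paths from D to T (paths whose first edge points into D):
  P1: D <- G -> H -> T
  P2: D <- G -> H -> R <- T
  P3: D <- G -> R <- H -> T
  P4: D <- G -> R <- T
Condition 1 (no descendant of D in the set): holds — descendants of D are {R, T}; none are in {G, H, M}.
Condition 2 (every backdoor path blocked by {G, H, M}):
  P1: blocked at fork node G ∈ conditioning set.
  P2: blocked at fork node G ∈ conditioning set.
  P3: blocked at fork node G ∈ conditioning set.
  P4: blocked at fork node G ∈ conditioning set.
{G, H, M} satisfies the backdoor criterion.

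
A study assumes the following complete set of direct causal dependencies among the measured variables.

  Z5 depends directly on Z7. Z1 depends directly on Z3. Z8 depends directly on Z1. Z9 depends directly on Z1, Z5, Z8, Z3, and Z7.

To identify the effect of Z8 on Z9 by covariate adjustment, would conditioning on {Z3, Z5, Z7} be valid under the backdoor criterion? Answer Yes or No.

Backdoor paths from Z8 to Z9 (paths whose first edge points into Z8):
  P1: Z8 <- Z1 <- Z3 -> Z9
  P2: Z8 <- Z1 -> Z9
Condition 1 (no descendant of Z8 in the set): holds — descendants of Z8 are {Z9}; none are in {Z3, Z5, Z7}.
Condition 2 (every backdoor path blocked by {Z3, Z5, Z7}):
  P1: blocked at fork node Z3 ∈ conditioning set.
  P2: open — no interior node is in the conditioning set.
{Z3, Z5, Z7} does not satisfy the backdoor criterion.

No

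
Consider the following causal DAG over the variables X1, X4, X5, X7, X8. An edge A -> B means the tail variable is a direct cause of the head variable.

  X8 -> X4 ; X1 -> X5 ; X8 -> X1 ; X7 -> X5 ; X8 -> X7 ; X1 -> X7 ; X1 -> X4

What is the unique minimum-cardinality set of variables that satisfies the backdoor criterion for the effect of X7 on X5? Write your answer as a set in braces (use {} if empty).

Variables eligible for adjustment (non-descendants of X7, excluding X7 and X5): {X1, X4, X8}.
Backdoor paths from X7 to X5:
  P1: X7 <- X8 -> X1 -> X5
  P2: X7 <- X8 -> X4 <- X1 -> X5
  P3: X7 <- X1 -> X5
The empty set is not sufficient: P1 (X7 <- X8 -> X1 -> X5) has no collider blocking it and no conditioned non-collider, so it is open.
Try {X1}:
  P1: blocked at chain node X1 ∈ conditioning set.
  P2: blocked at collider X4 (neither it nor any descendant is in the conditioning set).
  P3: blocked at fork node X1 ∈ conditioning set.
{X1} contains no descendant of X7 and blocks every backdoor path.
No other singleton works — e.g. {X8} leaves P3 open — so {X1} is the unique smallest valid adjustment set.

{X1}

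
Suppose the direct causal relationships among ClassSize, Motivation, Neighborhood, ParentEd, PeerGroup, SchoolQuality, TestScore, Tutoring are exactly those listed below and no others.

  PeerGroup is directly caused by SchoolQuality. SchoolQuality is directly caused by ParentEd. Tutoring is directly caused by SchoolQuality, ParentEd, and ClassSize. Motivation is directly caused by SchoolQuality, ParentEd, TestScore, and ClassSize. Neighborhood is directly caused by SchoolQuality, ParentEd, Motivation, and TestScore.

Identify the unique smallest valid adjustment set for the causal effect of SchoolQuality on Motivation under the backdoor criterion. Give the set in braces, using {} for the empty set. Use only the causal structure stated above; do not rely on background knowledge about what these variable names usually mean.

{ParentEd}

Variables eligible for adjustment (non-descendants of SchoolQuality, excluding SchoolQuality and Motivation): {ClassSize, ParentEd, TestScore}.
Backdoor paths from SchoolQuality to Motivation:
  P1: SchoolQuality <- ParentEd -> Motivation
  P2: SchoolQuality <- ParentEd -> Neighborhood <- TestScore -> Motivation
  P3: SchoolQuality <- ParentEd -> Neighborhood <- Motivation
  P4: SchoolQuality <- ParentEd -> Tutoring <- ClassSize -> Motivation
The empty set is not sufficient: P1 (SchoolQuality <- ParentEd -> Motivation) has no collider blocking it and no conditioned non-collider, so it is open.
Try {ParentEd}:
  P1: blocked at fork node ParentEd ∈ conditioning set.
  P2: blocked at fork node ParentEd ∈ conditioning set.
  P3: blocked at fork node ParentEd ∈ conditioning set.
  P4: blocked at fork node ParentEd ∈ conditioning set.
{ParentEd} contains no descendant of SchoolQuality and blocks every backdoor path.
No other singleton works — e.g. {TestScore} leaves P1 open — so {ParentEd} is the unique smallest valid adjustment set.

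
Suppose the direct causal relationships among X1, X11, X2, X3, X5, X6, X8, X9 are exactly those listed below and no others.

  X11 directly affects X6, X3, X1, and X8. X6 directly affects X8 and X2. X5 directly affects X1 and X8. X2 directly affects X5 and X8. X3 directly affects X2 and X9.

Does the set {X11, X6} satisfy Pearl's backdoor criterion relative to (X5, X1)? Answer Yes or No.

Backdoor paths from X5 to X1 (paths whose first edge points into X5):
  P1: X5 <- X2 <- X3 <- X11 -> X1
  P2: X5 <- X2 <- X6 <- X11 -> X1
  P3: X5 <- X2 <- X6 -> X8 <- X11 -> X1
  P4: X5 <- X2 -> X8 <- X11 -> X1
  P5: X5 <- X2 -> X8 <- X6 <- X11 -> X1
Condition 1 (no descendant of X5 in the set): holds — descendants of X5 are {X1, X8}; none are in {X11, X6}.
Condition 2 (every backdoor path blocked by {X11, X6}):
  P1: blocked at fork node X11 ∈ conditioning set.
  P2: blocked at chain node X6 ∈ conditioning set.
  P3: blocked at fork node X6 ∈ conditioning set.
  P4: blocked at collider X8 (neither it nor any descendant is in the conditioning set).
  P5: blocked at collider X8 (neither it nor any descendant is in the conditioning set).
{X11, X6} satisfies the backdoor criterion.

Yes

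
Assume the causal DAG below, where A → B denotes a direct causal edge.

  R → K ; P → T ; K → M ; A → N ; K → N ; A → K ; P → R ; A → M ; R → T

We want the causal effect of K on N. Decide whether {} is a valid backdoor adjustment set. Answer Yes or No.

Backdoor paths from K to N (paths whose first edge points into K):
  P1: K <- A -> N
Condition 1 (no descendant of K in the set): holds — descendants of K are {M, N}; none are in {}.
Condition 2 (every backdoor path blocked by {}):
  P1: open — no interior node is in the conditioning set.
{} does not satisfy the backdoor criterion.

No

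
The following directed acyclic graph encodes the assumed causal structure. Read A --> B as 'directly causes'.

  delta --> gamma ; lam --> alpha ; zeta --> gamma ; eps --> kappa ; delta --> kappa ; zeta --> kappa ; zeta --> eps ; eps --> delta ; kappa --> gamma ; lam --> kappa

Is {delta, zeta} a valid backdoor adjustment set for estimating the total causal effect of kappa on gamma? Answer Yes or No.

Yes

Backdoor paths from kappa to gamma (paths whose first edge points into kappa):
  P1: kappa <- zeta -> eps -> delta -> gamma
  P2: kappa <- zeta -> gamma
  P3: kappa <- eps <- zeta -> gamma
  P4: kappa <- eps -> delta -> gamma
  P5: kappa <- delta <- eps <- zeta -> gamma
  P6: kappa <- delta -> gamma
Condition 1 (no descendant of kappa in the set): holds — descendants of kappa are {gamma}; none are in {delta, zeta}.
Condition 2 (every backdoor path blocked by {delta, zeta}):
  P1: blocked at fork node zeta ∈ conditioning set.
  P2: blocked at fork node zeta ∈ conditioning set.
  P3: blocked at fork node zeta ∈ conditioning set.
  P4: blocked at chain node delta ∈ conditioning set.
  P5: blocked at chain node delta ∈ conditioning set.
  P6: blocked at fork node delta ∈ conditioning set.
{delta, zeta} satisfies the backdoor criterion.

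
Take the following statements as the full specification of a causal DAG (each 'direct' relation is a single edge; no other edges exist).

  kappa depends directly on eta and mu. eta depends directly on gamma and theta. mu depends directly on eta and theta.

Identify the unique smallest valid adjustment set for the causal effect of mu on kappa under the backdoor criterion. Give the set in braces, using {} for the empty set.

{eta}

Variables eligible for adjustment (non-descendants of mu, excluding mu and kappa): {eta, gamma, theta}.
Backdoor paths from mu to kappa:
  P1: mu <- theta -> eta -> kappa
  P2: mu <- eta -> kappa
The empty set is not sufficient: P1 (mu <- theta -> eta -> kappa) has no collider blocking it and no conditioned non-collider, so it is open.
Try {eta}:
  P1: blocked at chain node eta ∈ conditioning set.
  P2: blocked at fork node eta ∈ conditioning set.
{eta} contains no descendant of mu and blocks every backdoor path.
No other singleton works — e.g. {gamma} leaves P1 open — so {eta} is the unique smallest valid adjustment set.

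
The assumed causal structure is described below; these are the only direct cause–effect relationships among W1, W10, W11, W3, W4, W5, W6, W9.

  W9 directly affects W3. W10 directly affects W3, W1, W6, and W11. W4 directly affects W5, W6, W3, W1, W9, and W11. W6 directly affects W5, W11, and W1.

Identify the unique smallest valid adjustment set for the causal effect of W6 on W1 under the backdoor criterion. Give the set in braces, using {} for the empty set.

Variables eligible for adjustment (non-descendants of W6, excluding W6 and W1): {W10, W3, W4, W9}.
Backdoor paths from W6 to W1:
  P1: W6 <- W10 -> W11 <- W4 -> W1
  P2: W6 <- W10 -> W1
  P3: W6 <- W10 -> W3 <- W4 -> W1
  P4: W6 <- W10 -> W3 <- W9 <- W4 -> W1
  P5: W6 <- W4 -> W11 <- W10 -> W1
  P6: W6 <- W4 -> W1
  P7: W6 <- W4 -> W9 -> W3 <- W10 -> W1
  P8: W6 <- W4 -> W3 <- W10 -> W1
The empty set is not sufficient: P2 (W6 <- W10 -> W1) has no collider blocking it and no conditioned non-collider, so it is open.
Try {W10, W4}:
  P1: blocked at fork node W10 ∈ conditioning set.
  P2: blocked at fork node W10 ∈ conditioning set.
  P3: blocked at fork node W10 ∈ conditioning set.
  P4: blocked at fork node W10 ∈ conditioning set.
  P5: blocked at fork node W4 ∈ conditioning set.
  P6: blocked at fork node W4 ∈ conditioning set.
  P7: blocked at fork node W4 ∈ conditioning set.
  P8: blocked at fork node W4 ∈ conditioning set.
{W10, W4} contains no descendant of W6 and blocks every backdoor path.
Every element of {W10, W4} is needed (dropping W10 leaves P2 open; dropping W4 leaves P6 open), so no proper subset is valid.
Among all size-2 subsets of the eligible variables, only {W10, W4} blocks every backdoor path, so it is the unique smallest valid adjustment set.

{W10, W4}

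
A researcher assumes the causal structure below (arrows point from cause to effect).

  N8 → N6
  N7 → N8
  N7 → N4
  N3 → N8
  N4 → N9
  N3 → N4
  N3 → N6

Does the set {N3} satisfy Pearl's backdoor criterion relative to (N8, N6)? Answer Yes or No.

Yes

Backdoor paths from N8 to N6 (paths whose first edge points into N8):
  P1: N8 <- N7 -> N4 <- N3 -> N6
  P2: N8 <- N3 -> N6
Condition 1 (no descendant of N8 in the set): holds — descendants of N8 are {N6}; none are in {N3}.
Condition 2 (every backdoor path blocked by {N3}):
  P1: blocked at collider N4 (neither it nor any descendant is in the conditioning set).
  P2: blocked at fork node N3 ∈ conditioning set.
{N3} satisfies the backdoor criterion.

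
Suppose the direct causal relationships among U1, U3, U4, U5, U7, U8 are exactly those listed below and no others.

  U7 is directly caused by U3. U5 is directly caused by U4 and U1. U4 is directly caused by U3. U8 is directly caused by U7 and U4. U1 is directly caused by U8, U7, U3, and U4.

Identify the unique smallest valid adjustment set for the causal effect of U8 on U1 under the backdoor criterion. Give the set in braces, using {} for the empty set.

{U4, U7}

Variables eligible for adjustment (non-descendants of U8, excluding U8 and U1): {U3, U4, U7}.
Backdoor paths from U8 to U1:
  P1: U8 <- U4 <- U3 -> U7 -> U1
  P2: U8 <- U4 <- U3 -> U1
  P3: U8 <- U4 -> U1
  P4: U8 <- U4 -> U5 <- U1
  P5: U8 <- U7 <- U3 -> U4 -> U1
  P6: U8 <- U7 <- U3 -> U4 -> U5 <- U1
  P7: U8 <- U7 <- U3 -> U1
  P8: U8 <- U7 -> U1
The empty set is not sufficient: P1 (U8 <- U4 <- U3 -> U7 -> U1) has no collider blocking it and no conditioned non-collider, so it is open.
Try {U4, U7}:
  P1: blocked at chain node U4 ∈ conditioning set.
  P2: blocked at chain node U4 ∈ conditioning set.
  P3: blocked at fork node U4 ∈ conditioning set.
  P4: blocked at fork node U4 ∈ conditioning set.
  P5: blocked at chain node U7 ∈ conditioning set.
  P6: blocked at chain node U7 ∈ conditioning set.
  P7: blocked at chain node U7 ∈ conditioning set.
  P8: blocked at fork node U7 ∈ conditioning set.
{U4, U7} contains no descendant of U8 and blocks every backdoor path.
Every element of {U4, U7} is needed (dropping U4 leaves P2 open; dropping U7 leaves P7 open), so no proper subset is valid.
Among all size-2 subsets of the eligible variables, only {U4, U7} blocks every backdoor path, so it is the unique smallest valid adjustment set.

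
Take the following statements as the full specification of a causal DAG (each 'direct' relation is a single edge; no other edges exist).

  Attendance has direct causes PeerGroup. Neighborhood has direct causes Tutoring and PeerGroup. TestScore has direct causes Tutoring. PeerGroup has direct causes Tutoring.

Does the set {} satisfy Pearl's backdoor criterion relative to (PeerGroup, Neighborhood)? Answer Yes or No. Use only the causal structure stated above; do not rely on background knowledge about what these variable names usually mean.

Backdoor paths from PeerGroup to Neighborhood (paths whose first edge points into PeerGroup):
  P1: PeerGroup <- Tutoring -> Neighborhood
Condition 1 (no descendant of PeerGroup in the set): holds — descendants of PeerGroup are {Attendance, Neighborhood}; none are in {}.
Condition 2 (every backdoor path blocked by {}):
  P1: open — no interior node is in the conditioning set.
{} does not satisfy the backdoor criterion.

No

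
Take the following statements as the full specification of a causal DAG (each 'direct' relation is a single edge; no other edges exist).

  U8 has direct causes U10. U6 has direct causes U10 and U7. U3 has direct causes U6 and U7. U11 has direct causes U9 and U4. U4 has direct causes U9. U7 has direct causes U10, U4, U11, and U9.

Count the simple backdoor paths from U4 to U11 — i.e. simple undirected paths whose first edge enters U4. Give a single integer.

2

A backdoor path from U4 to U11 is any simple undirected path whose first edge points into U4 (i.e. leaves U4 via a parent).
Parents of U4: {U9}.
Enumerating:
  P1: U4 <- U9 -> U11
  P2: U4 <- U9 -> U7 <- U11
That exhausts the simple backdoor paths. Count: 2.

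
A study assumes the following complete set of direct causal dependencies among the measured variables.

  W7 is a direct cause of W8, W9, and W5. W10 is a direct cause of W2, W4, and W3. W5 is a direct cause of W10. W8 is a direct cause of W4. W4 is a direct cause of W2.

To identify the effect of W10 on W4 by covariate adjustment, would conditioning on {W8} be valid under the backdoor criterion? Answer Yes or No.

Backdoor paths from W10 to W4 (paths whose first edge points into W10):
  P1: W10 <- W5 <- W7 -> W8 -> W4
Condition 1 (no descendant of W10 in the set): holds — descendants of W10 are {W2, W3, W4}; none are in {W8}.
Condition 2 (every backdoor path blocked by {W8}):
  P1: blocked at chain node W8 ∈ conditioning set.
{W8} satisfies the backdoor criterion.

Yes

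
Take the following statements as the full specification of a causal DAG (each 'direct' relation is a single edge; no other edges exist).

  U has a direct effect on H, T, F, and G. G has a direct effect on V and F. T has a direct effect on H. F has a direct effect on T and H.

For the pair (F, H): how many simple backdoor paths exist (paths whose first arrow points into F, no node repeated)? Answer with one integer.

A backdoor path from F to H is any simple undirected path whose first edge points into F (i.e. leaves F via a parent).
Parents of F: {G, U}.
Enumerating:
  P1: F <- U -> T -> H
  P2: F <- U -> H
  P3: F <- G <- U -> T -> H
  P4: F <- G <- U -> H
That exhausts the simple backdoor paths. Count: 4.

4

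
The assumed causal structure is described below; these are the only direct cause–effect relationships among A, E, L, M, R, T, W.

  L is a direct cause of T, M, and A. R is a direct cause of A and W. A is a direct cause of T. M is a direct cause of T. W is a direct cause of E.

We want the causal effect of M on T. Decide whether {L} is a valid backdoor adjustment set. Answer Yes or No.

Yes

Backdoor paths from M to T (paths whose first edge points into M):
  P1: M <- L -> A -> T
  P2: M <- L -> T
Condition 1 (no descendant of M in the set): holds — descendants of M are {T}; none are in {L}.
Condition 2 (every backdoor path blocked by {L}):
  P1: blocked at fork node L ∈ conditioning set.
  P2: blocked at fork node L ∈ conditioning set.
{L} satisfies the backdoor criterion.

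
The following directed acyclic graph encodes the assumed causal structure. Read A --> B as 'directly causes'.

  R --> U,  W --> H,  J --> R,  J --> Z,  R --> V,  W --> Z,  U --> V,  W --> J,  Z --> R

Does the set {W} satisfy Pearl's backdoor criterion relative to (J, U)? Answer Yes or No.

Yes

Backdoor paths from J to U (paths whose first edge points into J):
  P1: J <- W -> Z -> R -> U
  P2: J <- W -> Z -> R -> V <- U
Condition 1 (no descendant of J in the set): holds — descendants of J are {R, U, V, Z}; none are in {W}.
Condition 2 (every backdoor path blocked by {W}):
  P1: blocked at fork node W ∈ conditioning set.
  P2: blocked at fork node W ∈ conditioning set.
{W} satisfies the backdoor criterion.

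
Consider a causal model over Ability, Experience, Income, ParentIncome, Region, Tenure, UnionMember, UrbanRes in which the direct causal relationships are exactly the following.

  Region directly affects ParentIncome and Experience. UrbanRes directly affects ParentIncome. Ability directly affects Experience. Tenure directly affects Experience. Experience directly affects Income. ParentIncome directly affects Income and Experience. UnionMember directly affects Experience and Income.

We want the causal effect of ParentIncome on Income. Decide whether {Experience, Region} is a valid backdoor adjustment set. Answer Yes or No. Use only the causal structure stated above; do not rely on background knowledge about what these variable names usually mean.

Backdoor paths from ParentIncome to Income (paths whose first edge points into ParentIncome):
  P1: ParentIncome <- Region -> Experience <- UnionMember -> Income
  P2: ParentIncome <- Region -> Experience -> Income
Condition 1 (no descendant of ParentIncome in the set): FAILS — Experience is a descendant of ParentIncome.
Condition 2 (every backdoor path blocked by {Experience, Region}):
  P1: blocked at fork node Region ∈ conditioning set.
  P2: blocked at fork node Region ∈ conditioning set.
{Experience, Region} does not satisfy the backdoor criterion.

No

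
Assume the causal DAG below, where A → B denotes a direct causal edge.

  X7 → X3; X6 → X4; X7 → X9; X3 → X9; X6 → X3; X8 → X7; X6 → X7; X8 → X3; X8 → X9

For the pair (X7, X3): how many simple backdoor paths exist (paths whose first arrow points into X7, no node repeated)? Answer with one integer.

3

A backdoor path from X7 to X3 is any simple undirected path whose first edge points into X7 (i.e. leaves X7 via a parent).
Parents of X7: {X6, X8}.
Enumerating:
  P1: X7 <- X6 -> X3
  P2: X7 <- X8 -> X3
  P3: X7 <- X8 -> X9 <- X3
That exhausts the simple backdoor paths. Count: 3.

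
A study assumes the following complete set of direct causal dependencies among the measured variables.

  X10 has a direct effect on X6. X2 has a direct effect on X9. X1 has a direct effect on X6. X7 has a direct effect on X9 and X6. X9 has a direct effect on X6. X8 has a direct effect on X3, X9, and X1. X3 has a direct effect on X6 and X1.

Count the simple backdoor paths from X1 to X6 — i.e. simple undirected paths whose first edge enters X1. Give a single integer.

6

A backdoor path from X1 to X6 is any simple undirected path whose first edge points into X1 (i.e. leaves X1 via a parent).
Parents of X1: {X3, X8}.
Enumerating:
  P1: X1 <- X8 -> X3 -> X6
  P2: X1 <- X8 -> X9 <- X7 -> X6
  P3: X1 <- X8 -> X9 -> X6
  P4: X1 <- X3 <- X8 -> X9 <- X7 -> X6
  P5: X1 <- X3 <- X8 -> X9 -> X6
  P6: X1 <- X3 -> X6
That exhausts the simple backdoor paths. Count: 6.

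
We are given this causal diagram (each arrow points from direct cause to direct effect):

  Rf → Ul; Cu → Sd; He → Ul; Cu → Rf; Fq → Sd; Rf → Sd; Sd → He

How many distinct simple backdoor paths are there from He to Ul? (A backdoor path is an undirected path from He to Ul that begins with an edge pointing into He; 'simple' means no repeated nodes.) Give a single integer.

2

A backdoor path from He to Ul is any simple undirected path whose first edge points into He (i.e. leaves He via a parent).
Parents of He: {Sd}.
Enumerating:
  P1: He <- Sd <- Cu -> Rf -> Ul
  P2: He <- Sd <- Rf -> Ul
That exhausts the simple backdoor paths. Count: 2.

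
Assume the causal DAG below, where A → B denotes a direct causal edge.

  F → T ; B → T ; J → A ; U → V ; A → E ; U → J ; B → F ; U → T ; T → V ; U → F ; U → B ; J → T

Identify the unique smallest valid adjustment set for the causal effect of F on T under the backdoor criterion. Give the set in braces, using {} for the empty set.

{B, U}

Variables eligible for adjustment (non-descendants of F, excluding F and T): {A, B, E, J, U}.
Backdoor paths from F to T:
  P1: F <- U -> B -> T
  P2: F <- U -> J -> T
  P3: F <- U -> T
  P4: F <- U -> V <- T
  P5: F <- B <- U -> J -> T
  P6: F <- B <- U -> T
  P7: F <- B <- U -> V <- T
  P8: F <- B -> T
The empty set is not sufficient: P1 (F <- U -> B -> T) has no collider blocking it and no conditioned non-collider, so it is open.
Try {B, U}:
  P1: blocked at fork node U ∈ conditioning set.
  P2: blocked at fork node U ∈ conditioning set.
  P3: blocked at fork node U ∈ conditioning set.
  P4: blocked at fork node U ∈ conditioning set.
  P5: blocked at chain node B ∈ conditioning set.
  P6: blocked at chain node B ∈ conditioning set.
  P7: blocked at chain node B ∈ conditioning set.
  P8: blocked at fork node B ∈ conditioning set.
{B, U} contains no descendant of F and blocks every backdoor path.
Every element of {B, U} is needed (dropping B leaves P8 open; dropping U leaves P2 open), so no proper subset is valid.
Among all size-2 subsets of the eligible variables, only {B, U} blocks every backdoor path, so it is the unique smallest valid adjustment set.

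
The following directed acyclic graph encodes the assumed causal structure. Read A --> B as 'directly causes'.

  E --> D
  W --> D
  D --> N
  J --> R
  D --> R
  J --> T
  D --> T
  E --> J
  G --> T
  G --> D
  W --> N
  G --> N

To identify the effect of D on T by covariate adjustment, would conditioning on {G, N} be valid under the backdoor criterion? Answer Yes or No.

Backdoor paths from D to T (paths whose first edge points into D):
  P1: D <- G -> T
  P2: D <- E -> J -> T
  P3: D <- W -> N <- G -> T
Condition 1 (no descendant of D in the set): FAILS — N is a descendant of D.
Condition 2 (every backdoor path blocked by {G, N}):
  P1: blocked at fork node G ∈ conditioning set.
  P2: open — no interior node is in the conditioning set.
  P3: blocked at fork node G ∈ conditioning set.
{G, N} does not satisfy the backdoor criterion.

No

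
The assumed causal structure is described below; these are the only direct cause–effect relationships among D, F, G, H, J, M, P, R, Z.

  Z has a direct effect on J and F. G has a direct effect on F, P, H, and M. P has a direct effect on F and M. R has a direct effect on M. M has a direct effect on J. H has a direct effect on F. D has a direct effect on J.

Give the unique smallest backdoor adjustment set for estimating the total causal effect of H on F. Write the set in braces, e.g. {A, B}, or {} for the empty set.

{G}

Variables eligible for adjustment (non-descendants of H, excluding H and F): {D, G, J, M, P, R, Z}.
Backdoor paths from H to F:
  P1: H <- G -> P -> M -> J <- Z -> F
  P2: H <- G -> P -> F
  P3: H <- G -> M <- P -> F
  P4: H <- G -> M -> J <- Z -> F
  P5: H <- G -> F
The empty set is not sufficient: P2 (H <- G -> P -> F) has no collider blocking it and no conditioned non-collider, so it is open.
Try {G}:
  P1: blocked at fork node G ∈ conditioning set.
  P2: blocked at fork node G ∈ conditioning set.
  P3: blocked at fork node G ∈ conditioning set.
  P4: blocked at fork node G ∈ conditioning set.
  P5: blocked at fork node G ∈ conditioning set.
{G} contains no descendant of H and blocks every backdoor path.
No other singleton works — e.g. {P} leaves P5 open — so {G} is the unique smallest valid adjustment set.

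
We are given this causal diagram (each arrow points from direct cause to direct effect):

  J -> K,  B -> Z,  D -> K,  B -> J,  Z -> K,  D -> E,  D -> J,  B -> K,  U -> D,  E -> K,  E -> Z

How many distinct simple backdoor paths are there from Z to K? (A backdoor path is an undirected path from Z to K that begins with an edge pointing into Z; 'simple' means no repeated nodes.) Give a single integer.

8

A backdoor path from Z to K is any simple undirected path whose first edge points into Z (i.e. leaves Z via a parent).
Parents of Z: {B, E}.
Enumerating:
  P1: Z <- B -> J <- D -> E -> K
  P2: Z <- B -> J <- D -> K
  P3: Z <- B -> J -> K
  P4: Z <- B -> K
  P5: Z <- E <- D -> J <- B -> K
  P6: Z <- E <- D -> J -> K
  P7: Z <- E <- D -> K
  P8: Z <- E -> K
That exhausts the simple backdoor paths. Count: 8.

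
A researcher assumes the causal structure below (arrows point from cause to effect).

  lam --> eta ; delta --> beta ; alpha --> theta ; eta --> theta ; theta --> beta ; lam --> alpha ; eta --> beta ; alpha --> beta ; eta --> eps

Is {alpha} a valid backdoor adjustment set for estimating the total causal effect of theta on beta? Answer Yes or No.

No

Backdoor paths from theta to beta (paths whose first edge points into theta):
  P1: theta <- alpha <- lam -> eta -> beta
  P2: theta <- alpha -> beta
  P3: theta <- eta <- lam -> alpha -> beta
  P4: theta <- eta -> beta
Condition 1 (no descendant of theta in the set): holds — descendants of theta are {beta}; none are in {alpha}.
Condition 2 (every backdoor path blocked by {alpha}):
  P1: blocked at chain node alpha ∈ conditioning set.
  P2: blocked at fork node alpha ∈ conditioning set.
  P3: blocked at chain node alpha ∈ conditioning set.
  P4: open — no interior node is in the conditioning set.
{alpha} does not satisfy the backdoor criterion.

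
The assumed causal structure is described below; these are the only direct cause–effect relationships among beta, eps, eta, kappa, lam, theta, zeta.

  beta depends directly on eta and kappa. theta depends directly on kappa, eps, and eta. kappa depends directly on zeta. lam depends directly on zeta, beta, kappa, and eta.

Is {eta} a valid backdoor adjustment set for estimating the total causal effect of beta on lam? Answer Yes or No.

No

Backdoor paths from beta to lam (paths whose first edge points into beta):
  P1: beta <- kappa <- zeta -> lam
  P2: beta <- kappa -> theta <- eta -> lam
  P3: beta <- kappa -> lam
  P4: beta <- eta -> theta <- kappa <- zeta -> lam
  P5: beta <- eta -> theta <- kappa -> lam
  P6: beta <- eta -> lam
Condition 1 (no descendant of beta in the set): holds — descendants of beta are {lam}; none are in {eta}.
Condition 2 (every backdoor path blocked by {eta}):
  P1: open — no interior node is in the conditioning set.
  P2: blocked at collider theta (neither it nor any descendant is in the conditioning set).
  P3: open — no interior node is in the conditioning set.
  P4: blocked at fork node eta ∈ conditioning set.
  P5: blocked at fork node eta ∈ conditioning set.
  P6: blocked at fork node eta ∈ conditioning set.
{eta} does not satisfy the backdoor criterion.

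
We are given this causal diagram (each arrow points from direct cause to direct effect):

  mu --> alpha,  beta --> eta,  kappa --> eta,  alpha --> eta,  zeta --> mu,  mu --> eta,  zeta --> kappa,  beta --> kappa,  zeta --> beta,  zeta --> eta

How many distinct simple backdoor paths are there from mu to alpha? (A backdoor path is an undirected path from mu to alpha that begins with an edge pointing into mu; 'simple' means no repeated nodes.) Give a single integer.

A backdoor path from mu to alpha is any simple undirected path whose first edge points into mu (i.e. leaves mu via a parent).
Parents of mu: {zeta}.
Enumerating:
  P1: mu <- zeta -> beta -> kappa -> eta <- alpha
  P2: mu <- zeta -> beta -> eta <- alpha
  P3: mu <- zeta -> kappa <- beta -> eta <- alpha
  P4: mu <- zeta -> kappa -> eta <- alpha
  P5: mu <- zeta -> eta <- alpha
That exhausts the simple backdoor paths. Count: 5.

5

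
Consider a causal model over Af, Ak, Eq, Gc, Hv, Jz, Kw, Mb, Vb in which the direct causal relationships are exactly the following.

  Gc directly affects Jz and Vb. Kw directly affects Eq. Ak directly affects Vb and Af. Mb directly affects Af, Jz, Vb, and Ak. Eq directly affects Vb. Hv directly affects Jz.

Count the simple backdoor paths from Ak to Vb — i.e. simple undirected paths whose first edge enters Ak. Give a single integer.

2

A backdoor path from Ak to Vb is any simple undirected path whose first edge points into Ak (i.e. leaves Ak via a parent).
Parents of Ak: {Mb}.
Enumerating:
  P1: Ak <- Mb -> Vb
  P2: Ak <- Mb -> Jz <- Gc -> Vb
That exhausts the simple backdoor paths. Count: 2.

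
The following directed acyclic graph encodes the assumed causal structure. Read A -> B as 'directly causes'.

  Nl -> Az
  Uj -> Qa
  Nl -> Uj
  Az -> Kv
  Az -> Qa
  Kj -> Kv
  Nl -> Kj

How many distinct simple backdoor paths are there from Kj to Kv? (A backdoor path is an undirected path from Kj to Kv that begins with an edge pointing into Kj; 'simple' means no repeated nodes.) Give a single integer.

A backdoor path from Kj to Kv is any simple undirected path whose first edge points into Kj (i.e. leaves Kj via a parent).
Parents of Kj: {Nl}.
Enumerating:
  P1: Kj <- Nl -> Az -> Kv
  P2: Kj <- Nl -> Uj -> Qa <- Az -> Kv
That exhausts the simple backdoor paths. Count: 2.

2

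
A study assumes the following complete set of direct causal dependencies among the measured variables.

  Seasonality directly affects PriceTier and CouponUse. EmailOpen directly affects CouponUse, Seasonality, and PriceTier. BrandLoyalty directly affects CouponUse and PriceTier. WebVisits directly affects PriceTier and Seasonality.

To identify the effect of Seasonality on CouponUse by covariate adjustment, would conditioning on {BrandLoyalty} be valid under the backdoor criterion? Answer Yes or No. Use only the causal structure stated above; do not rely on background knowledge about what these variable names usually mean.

No

Backdoor paths from Seasonality to CouponUse (paths whose first edge points into Seasonality):
  P1: Seasonality <- WebVisits -> PriceTier <- EmailOpen -> CouponUse
  P2: Seasonality <- WebVisits -> PriceTier <- BrandLoyalty -> CouponUse
  P3: Seasonality <- EmailOpen -> CouponUse
  P4: Seasonality <- EmailOpen -> PriceTier <- BrandLoyalty -> CouponUse
Condition 1 (no descendant of Seasonality in the set): holds — descendants of Seasonality are {CouponUse, PriceTier}; none are in {BrandLoyalty}.
Condition 2 (every backdoor path blocked by {BrandLoyalty}):
  P1: blocked at collider PriceTier (neither it nor any descendant is in the conditioning set).
  P2: blocked at collider PriceTier (neither it nor any descendant is in the conditioning set).
  P3: open — no interior node is in the conditioning set.
  P4: blocked at collider PriceTier (neither it nor any descendant is in the conditioning set).
{BrandLoyalty} does not satisfy the backdoor criterion.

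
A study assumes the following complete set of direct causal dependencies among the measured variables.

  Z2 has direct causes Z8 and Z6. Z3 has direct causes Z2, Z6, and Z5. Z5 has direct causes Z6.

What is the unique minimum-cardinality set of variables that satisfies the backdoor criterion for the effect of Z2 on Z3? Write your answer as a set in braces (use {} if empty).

Variables eligible for adjustment (non-descendants of Z2, excluding Z2 and Z3): {Z5, Z6, Z8}.
Backdoor paths from Z2 to Z3:
  P1: Z2 <- Z6 -> Z5 -> Z3
  P2: Z2 <- Z6 -> Z3
The empty set is not sufficient: P1 (Z2 <- Z6 -> Z5 -> Z3) has no collider blocking it and no conditioned non-collider, so it is open.
Try {Z6}:
  P1: blocked at fork node Z6 ∈ conditioning set.
  P2: blocked at fork node Z6 ∈ conditioning set.
{Z6} contains no descendant of Z2 and blocks every backdoor path.
No other singleton works — e.g. {Z8} leaves P1 open — so {Z6} is the unique smallest valid adjustment set.

{Z6}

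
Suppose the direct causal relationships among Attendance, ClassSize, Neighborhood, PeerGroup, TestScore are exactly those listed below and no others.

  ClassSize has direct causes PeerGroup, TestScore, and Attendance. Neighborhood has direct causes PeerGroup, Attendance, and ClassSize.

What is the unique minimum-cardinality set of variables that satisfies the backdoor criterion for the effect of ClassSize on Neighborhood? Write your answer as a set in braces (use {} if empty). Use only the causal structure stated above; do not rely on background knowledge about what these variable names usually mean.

Variables eligible for adjustment (non-descendants of ClassSize, excluding ClassSize and Neighborhood): {Attendance, PeerGroup, TestScore}.
Backdoor paths from ClassSize to Neighborhood:
  P1: ClassSize <- Attendance -> Neighborhood
  P2: ClassSize <- PeerGroup -> Neighborhood
The empty set is not sufficient: P1 (ClassSize <- Attendance -> Neighborhood) has no collider blocking it and no conditioned non-collider, so it is open.
Try {Attendance, PeerGroup}:
  P1: blocked at fork node Attendance ∈ conditioning set.
  P2: blocked at fork node PeerGroup ∈ conditioning set.
{Attendance, PeerGroup} contains no descendant of ClassSize and blocks every backdoor path.
Every element of {Attendance, PeerGroup} is needed (dropping Attendance leaves P1 open; dropping PeerGroup leaves P2 open), so no proper subset is valid.
Among all size-2 subsets of the eligible variables, only {Attendance, PeerGroup} blocks every backdoor path, so it is the unique smallest valid adjustment set.

{Attendance, PeerGroup}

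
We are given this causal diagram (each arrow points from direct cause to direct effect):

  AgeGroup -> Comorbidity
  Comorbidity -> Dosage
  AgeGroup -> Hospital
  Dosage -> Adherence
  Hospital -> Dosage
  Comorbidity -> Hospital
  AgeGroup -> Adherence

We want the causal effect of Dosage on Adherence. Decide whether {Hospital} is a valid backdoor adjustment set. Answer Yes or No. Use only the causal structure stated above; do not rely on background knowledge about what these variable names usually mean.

No

Backdoor paths from Dosage to Adherence (paths whose first edge points into Dosage):
  P1: Dosage <- Comorbidity <- AgeGroup -> Adherence
  P2: Dosage <- Comorbidity -> Hospital <- AgeGroup -> Adherence
  P3: Dosage <- Hospital <- AgeGroup -> Adherence
  P4: Dosage <- Hospital <- Comorbidity <- AgeGroup -> Adherence
Condition 1 (no descendant of Dosage in the set): holds — descendants of Dosage are {Adherence}; none are in {Hospital}.
Condition 2 (every backdoor path blocked by {Hospital}):
  P1: open — no interior node is in the conditioning set.
  P2: open — collider(s) Hospital are conditioned on (or have a conditioned descendant) and no non-collider on the path is in the set.
  P3: blocked at chain node Hospital ∈ conditioning set.
  P4: blocked at chain node Hospital ∈ conditioning set.
{Hospital} does not satisfy the backdoor criterion.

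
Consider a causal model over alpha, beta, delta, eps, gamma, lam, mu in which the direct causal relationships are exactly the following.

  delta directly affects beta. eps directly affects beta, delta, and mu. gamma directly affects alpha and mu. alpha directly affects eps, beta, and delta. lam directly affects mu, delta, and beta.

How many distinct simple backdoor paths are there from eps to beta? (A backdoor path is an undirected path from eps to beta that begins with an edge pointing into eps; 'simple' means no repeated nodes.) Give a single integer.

5

A backdoor path from eps to beta is any simple undirected path whose first edge points into eps (i.e. leaves eps via a parent).
Parents of eps: {alpha}.
Enumerating:
  P1: eps <- alpha <- gamma -> mu <- lam -> delta -> beta
  P2: eps <- alpha <- gamma -> mu <- lam -> beta
  P3: eps <- alpha -> delta <- lam -> beta
  P4: eps <- alpha -> delta -> beta
  P5: eps <- alpha -> beta
That exhausts the simple backdoor paths. Count: 5.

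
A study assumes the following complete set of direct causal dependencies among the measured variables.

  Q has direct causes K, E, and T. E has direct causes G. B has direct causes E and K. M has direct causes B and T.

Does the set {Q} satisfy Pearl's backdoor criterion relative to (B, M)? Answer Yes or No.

No

Backdoor paths from B to M (paths whose first edge points into B):
  P1: B <- K -> Q <- T -> M
  P2: B <- E -> Q <- T -> M
Condition 1 (no descendant of B in the set): holds — descendants of B are {M}; none are in {Q}.
Condition 2 (every backdoor path blocked by {Q}):
  P1: open — collider(s) Q are conditioned on (or have a conditioned descendant) and no non-collider on the path is in the set.
  P2: open — collider(s) Q are conditioned on (or have a conditioned descendant) and no non-collider on the path is in the set.
{Q} does not satisfy the backdoor criterion.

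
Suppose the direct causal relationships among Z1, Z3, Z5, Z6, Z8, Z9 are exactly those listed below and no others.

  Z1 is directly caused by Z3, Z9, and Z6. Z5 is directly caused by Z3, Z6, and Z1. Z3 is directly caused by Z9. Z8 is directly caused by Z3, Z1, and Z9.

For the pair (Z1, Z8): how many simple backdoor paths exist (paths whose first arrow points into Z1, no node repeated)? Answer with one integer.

A backdoor path from Z1 to Z8 is any simple undirected path whose first edge points into Z1 (i.e. leaves Z1 via a parent).
Parents of Z1: {Z3, Z6, Z9}.
Enumerating:
  P1: Z1 <- Z9 -> Z3 -> Z8
  P2: Z1 <- Z9 -> Z8
  P3: Z1 <- Z6 -> Z5 <- Z3 <- Z9 -> Z8
  P4: Z1 <- Z6 -> Z5 <- Z3 -> Z8
  P5: Z1 <- Z3 <- Z9 -> Z8
  P6: Z1 <- Z3 -> Z8
That exhausts the simple backdoor paths. Count: 6.

6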